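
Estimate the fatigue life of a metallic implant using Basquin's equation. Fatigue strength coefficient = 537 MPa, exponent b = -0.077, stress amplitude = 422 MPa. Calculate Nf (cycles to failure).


sigma_a = sigma_f' * (2Nf)^b
2Nf = (sigma_a/sigma_f')^(1/b)
2Nf = (422/537)^(1/-0.077)
2Nf = 22.868865
Nf = 11.43


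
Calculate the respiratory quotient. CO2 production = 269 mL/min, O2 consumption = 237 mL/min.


RQ = VCO2 / VO2
RQ = 269 / 237
RQ = 1.135


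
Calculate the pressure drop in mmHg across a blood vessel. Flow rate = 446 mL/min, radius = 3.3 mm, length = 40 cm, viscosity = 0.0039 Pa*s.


dP = 8*mu*L*Q / (pi*r^4)
Q = 446 mL/min = 7.43333e-06 m^3/s
dP = 248.996 Pa = 248.996 / 133.322 mmHg = 1.868 mmHg


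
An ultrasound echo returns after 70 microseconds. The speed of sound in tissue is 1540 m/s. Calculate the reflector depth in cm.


depth = c * t / 2
t = 70 us = 7.0000e-05 s
depth = 1540 * 7.0000e-05 / 2
depth = 0.0539 m = 5.39 cm


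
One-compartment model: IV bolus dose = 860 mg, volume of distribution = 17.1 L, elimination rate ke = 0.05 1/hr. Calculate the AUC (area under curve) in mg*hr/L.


C0 = Dose/Vd = 860/17.1 = 50.2924 mg/L
AUC = C0/ke = 50.2924/0.05
AUC = 1006 mg*hr/L


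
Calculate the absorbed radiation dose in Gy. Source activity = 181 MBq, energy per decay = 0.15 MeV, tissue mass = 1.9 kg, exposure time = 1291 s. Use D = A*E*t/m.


A = 181 MBq = 1.8100e+08 Bq
E = 0.15 MeV = 2.403e-14 J
D = A*E*t/m = 1.8100e+08*2.403e-14*1291/1.9
D = 0.002955 Gy


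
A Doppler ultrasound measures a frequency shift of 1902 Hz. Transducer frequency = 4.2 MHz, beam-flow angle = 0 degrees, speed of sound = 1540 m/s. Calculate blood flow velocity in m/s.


v = fd * c / (2 * f0 * cos(theta))
v = 1902 * 1540 / (2 * 4.2000e+06 * cos(0))
v = 0.3487 m/s


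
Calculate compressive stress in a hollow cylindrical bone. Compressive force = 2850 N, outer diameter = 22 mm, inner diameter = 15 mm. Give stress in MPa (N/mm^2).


A = pi*(r_o^2 - r_i^2)
r_o = 11 mm, r_i = 7.5 mm
A = 203.418 mm^2
sigma = F/A = 2850 / 203.418
sigma = 14.01 MPa


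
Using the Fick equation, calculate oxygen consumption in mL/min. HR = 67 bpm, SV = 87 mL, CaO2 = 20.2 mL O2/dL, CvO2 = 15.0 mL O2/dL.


CO = HR*SV = 67*87/1000 = 5.829 L/min
a-v O2 diff = 20.2 - 15.0 = 5.2 mL/dL
VO2 = CO * (CaO2-CvO2) * 10 dL/L
VO2 = 5.829 * 5.2 * 10
VO2 = 303.1 mL/min


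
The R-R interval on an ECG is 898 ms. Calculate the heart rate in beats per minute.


HR = 60 / RR_interval(s)
RR = 898 ms = 0.898 s
HR = 60 / 0.898 = 66.82 bpm


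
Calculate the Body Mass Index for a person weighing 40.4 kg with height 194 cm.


BMI = weight / height^2
height = 194 cm = 1.94 m
BMI = 40.4 / 1.94^2
BMI = 10.73 kg/m^2


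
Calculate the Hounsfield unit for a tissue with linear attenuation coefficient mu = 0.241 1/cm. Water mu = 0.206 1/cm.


HU = ((mu_tissue - mu_water) / mu_water) * 1000
HU = ((0.241 - 0.206) / 0.206) * 1000
HU = 169.9


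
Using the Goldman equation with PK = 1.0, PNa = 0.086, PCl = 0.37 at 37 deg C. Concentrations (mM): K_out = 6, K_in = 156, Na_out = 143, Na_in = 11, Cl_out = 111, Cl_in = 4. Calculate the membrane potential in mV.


Vm = (RT/F)*ln((PK*Ko + PNa*Nao + PCl*Cli)/(PK*Ki + PNa*Nai + PCl*Clo))
Numer = 19.778, Denom = 198.016
Vm = -61.57 mV


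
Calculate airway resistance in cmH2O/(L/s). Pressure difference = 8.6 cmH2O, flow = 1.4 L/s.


R = dP / flow
R = 8.6 / 1.4
R = 6.143 cmH2O/(L/s)


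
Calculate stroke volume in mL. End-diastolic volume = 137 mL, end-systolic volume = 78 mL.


SV = EDV - ESV
SV = 137 - 78
SV = 59 mL


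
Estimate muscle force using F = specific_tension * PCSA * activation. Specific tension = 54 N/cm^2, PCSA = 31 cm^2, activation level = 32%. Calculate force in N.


F = sigma * PCSA * activation
F = 54 * 31 * 0.32
F = 535.7 N


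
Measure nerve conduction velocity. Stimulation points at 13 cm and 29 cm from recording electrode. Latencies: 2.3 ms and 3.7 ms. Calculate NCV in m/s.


Distance = (29 - 13) / 100 = 0.16 m
dt = (3.7 - 2.3) / 1000 = 0.0014 s
NCV = dist / dt = 114.3 m/s


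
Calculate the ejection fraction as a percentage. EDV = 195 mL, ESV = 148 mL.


SV = EDV - ESV = 195 - 148 = 47 mL
EF = SV/EDV * 100 = 47/195 * 100
EF = 24.1%


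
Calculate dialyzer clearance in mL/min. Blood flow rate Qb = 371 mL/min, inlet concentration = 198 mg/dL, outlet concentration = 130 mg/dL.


K = Qb * (Cb_in - Cb_out) / Cb_in
K = 371 * (198 - 130) / 198
K = 127.4 mL/min


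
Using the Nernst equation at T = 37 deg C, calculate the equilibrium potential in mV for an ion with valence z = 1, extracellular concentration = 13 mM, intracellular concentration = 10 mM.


E = (RT/(zF)) * ln(C_out/C_in)
T = 37 + 273.15 = 310.15 K
E = (8.314 * 310.15 / (1 * 96485)) * ln(13/10)
E = 7.012 mV


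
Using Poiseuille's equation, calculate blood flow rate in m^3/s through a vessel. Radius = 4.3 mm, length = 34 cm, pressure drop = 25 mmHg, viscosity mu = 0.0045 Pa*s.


Q = pi*r^4*dP / (8*mu*L)
r = 0.0043 m, L = 0.34 m
dP = 25 mmHg = 3333.05 Pa
Q = 2.9247e-04 m^3/s


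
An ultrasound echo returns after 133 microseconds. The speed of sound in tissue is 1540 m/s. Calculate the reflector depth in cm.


depth = c * t / 2
t = 133 us = 1.3300e-04 s
depth = 1540 * 1.3300e-04 / 2
depth = 0.10241 m = 10.241 cm


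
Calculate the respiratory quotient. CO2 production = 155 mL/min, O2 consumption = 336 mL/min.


RQ = VCO2 / VO2
RQ = 155 / 336
RQ = 0.4613


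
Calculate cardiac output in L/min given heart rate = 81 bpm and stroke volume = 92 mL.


CO = HR * SV
CO = 81 * 92 / 1000
CO = 7.452 L/min


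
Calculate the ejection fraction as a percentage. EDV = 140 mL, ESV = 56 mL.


SV = EDV - ESV = 140 - 56 = 84 mL
EF = SV/EDV * 100 = 84/140 * 100
EF = 60%


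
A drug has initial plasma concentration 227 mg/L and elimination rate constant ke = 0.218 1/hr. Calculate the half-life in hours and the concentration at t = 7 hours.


t_half = ln(2) / ke = 0.693147 / 0.218 = 3.18 hr
C(t) = C0 * exp(-ke*t) = 227 * exp(-0.218*7)
C(7) = 49.35 mg/L


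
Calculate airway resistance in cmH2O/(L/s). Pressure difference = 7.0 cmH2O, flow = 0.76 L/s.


R = dP / flow
R = 7.0 / 0.76
R = 9.211 cmH2O/(L/s)


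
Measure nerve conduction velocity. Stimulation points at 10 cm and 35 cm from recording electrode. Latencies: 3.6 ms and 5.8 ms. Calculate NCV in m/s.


Distance = (35 - 10) / 100 = 0.25 m
dt = (5.8 - 3.6) / 1000 = 0.0022 s
NCV = dist / dt = 113.6 m/s


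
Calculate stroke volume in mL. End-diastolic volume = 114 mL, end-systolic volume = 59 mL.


SV = EDV - ESV
SV = 114 - 59
SV = 55 mL


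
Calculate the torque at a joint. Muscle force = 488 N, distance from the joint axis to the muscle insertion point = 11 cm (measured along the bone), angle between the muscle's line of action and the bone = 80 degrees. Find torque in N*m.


Torque = F * d * sin(theta)   (moment arm = d*sin(theta))
d = 11 cm = 0.11 m
Torque = 488 * 0.11 * sin(80)
Torque = 52.86 N*m


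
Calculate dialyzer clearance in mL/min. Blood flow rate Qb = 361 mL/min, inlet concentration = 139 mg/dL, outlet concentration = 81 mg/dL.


K = Qb * (Cb_in - Cb_out) / Cb_in
K = 361 * (139 - 81) / 139
K = 150.6 mL/min


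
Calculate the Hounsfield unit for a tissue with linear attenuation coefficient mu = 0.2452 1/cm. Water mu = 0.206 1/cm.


HU = ((mu_tissue - mu_water) / mu_water) * 1000
HU = ((0.2452 - 0.206) / 0.206) * 1000
HU = 190.3


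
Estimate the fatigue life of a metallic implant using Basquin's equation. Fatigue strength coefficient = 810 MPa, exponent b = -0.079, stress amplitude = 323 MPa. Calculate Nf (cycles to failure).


sigma_a = sigma_f' * (2Nf)^b
2Nf = (sigma_a/sigma_f')^(1/b)
2Nf = (323/810)^(1/-0.079)
2Nf = 113294.5
Nf = 5.665e+04


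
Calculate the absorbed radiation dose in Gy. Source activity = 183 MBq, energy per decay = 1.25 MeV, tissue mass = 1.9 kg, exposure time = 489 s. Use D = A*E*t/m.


A = 183 MBq = 1.8300e+08 Bq
E = 1.25 MeV = 2.0025e-13 J
D = A*E*t/m = 1.8300e+08*2.0025e-13*489/1.9
D = 0.009431 Gy


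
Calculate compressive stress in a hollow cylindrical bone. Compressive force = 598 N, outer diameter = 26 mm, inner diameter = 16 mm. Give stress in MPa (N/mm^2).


A = pi*(r_o^2 - r_i^2)
r_o = 13 mm, r_i = 8 mm
A = 329.867 mm^2
sigma = F/A = 598 / 329.867
sigma = 1.813 MPa


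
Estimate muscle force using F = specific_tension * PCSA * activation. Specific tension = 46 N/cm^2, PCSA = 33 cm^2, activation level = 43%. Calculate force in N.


F = sigma * PCSA * activation
F = 46 * 33 * 0.43
F = 652.7 N


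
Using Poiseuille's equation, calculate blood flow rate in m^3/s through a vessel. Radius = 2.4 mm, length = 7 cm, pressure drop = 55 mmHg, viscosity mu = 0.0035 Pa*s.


Q = pi*r^4*dP / (8*mu*L)
r = 0.0024 m, L = 0.07 m
dP = 55 mmHg = 7332.71 Pa
Q = 3.8994e-04 m^3/s


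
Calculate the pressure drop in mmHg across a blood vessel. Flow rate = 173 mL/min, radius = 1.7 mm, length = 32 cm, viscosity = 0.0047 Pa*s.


dP = 8*mu*L*Q / (pi*r^4)
Q = 173 mL/min = 2.88333e-06 m^3/s
dP = 1322.17 Pa = 1322.17 / 133.322 mmHg = 9.917 mmHg


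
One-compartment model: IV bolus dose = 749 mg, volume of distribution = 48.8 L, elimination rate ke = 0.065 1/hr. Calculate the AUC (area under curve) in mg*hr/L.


C0 = Dose/Vd = 749/48.8 = 15.3484 mg/L
AUC = C0/ke = 15.3484/0.065
AUC = 236.1 mg*hr/L


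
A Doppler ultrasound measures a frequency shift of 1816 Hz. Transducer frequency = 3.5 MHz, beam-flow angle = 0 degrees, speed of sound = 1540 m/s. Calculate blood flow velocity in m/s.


v = fd * c / (2 * f0 * cos(theta))
v = 1816 * 1540 / (2 * 3.5000e+06 * cos(0))
v = 0.3995 m/s


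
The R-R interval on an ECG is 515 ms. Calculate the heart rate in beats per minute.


HR = 60 / RR_interval(s)
RR = 515 ms = 0.515 s
HR = 60 / 0.515 = 116.5 bpm


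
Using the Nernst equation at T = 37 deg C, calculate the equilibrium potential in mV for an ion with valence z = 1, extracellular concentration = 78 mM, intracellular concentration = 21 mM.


E = (RT/(zF)) * ln(C_out/C_in)
T = 37 + 273.15 = 310.15 K
E = (8.314 * 310.15 / (1 * 96485)) * ln(78/21)
E = 35.07 mV


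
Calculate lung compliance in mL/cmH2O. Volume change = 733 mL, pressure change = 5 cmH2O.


C = dV / dP
C = 733 / 5
C = 146.6 mL/cmH2O


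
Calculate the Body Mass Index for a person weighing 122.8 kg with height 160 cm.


BMI = weight / height^2
height = 160 cm = 1.6 m
BMI = 122.8 / 1.6^2
BMI = 47.97 kg/m^2


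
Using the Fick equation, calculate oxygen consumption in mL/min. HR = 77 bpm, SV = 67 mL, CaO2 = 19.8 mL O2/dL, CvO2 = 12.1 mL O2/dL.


CO = HR*SV = 77*67/1000 = 5.159 L/min
a-v O2 diff = 19.8 - 12.1 = 7.7 mL/dL
VO2 = CO * (CaO2-CvO2) * 10 dL/L
VO2 = 5.159 * 7.7 * 10
VO2 = 397.2 mL/min


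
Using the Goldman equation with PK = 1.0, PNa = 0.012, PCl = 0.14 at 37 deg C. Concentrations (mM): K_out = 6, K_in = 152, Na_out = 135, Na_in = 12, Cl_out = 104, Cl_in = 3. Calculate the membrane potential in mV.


Vm = (RT/F)*ln((PK*Ko + PNa*Nao + PCl*Cli)/(PK*Ki + PNa*Nai + PCl*Clo))
Numer = 8.04, Denom = 166.704
Vm = -81.03 mV


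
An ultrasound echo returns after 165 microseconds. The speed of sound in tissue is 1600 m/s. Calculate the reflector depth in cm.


depth = c * t / 2
t = 165 us = 1.6500e-04 s
depth = 1600 * 1.6500e-04 / 2
depth = 0.132 m = 13.2 cm


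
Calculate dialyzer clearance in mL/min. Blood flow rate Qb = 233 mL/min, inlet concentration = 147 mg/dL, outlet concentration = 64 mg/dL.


K = Qb * (Cb_in - Cb_out) / Cb_in
K = 233 * (147 - 64) / 147
K = 131.6 mL/min


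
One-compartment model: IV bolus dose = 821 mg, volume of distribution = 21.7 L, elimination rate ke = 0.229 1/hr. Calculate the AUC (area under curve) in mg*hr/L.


C0 = Dose/Vd = 821/21.7 = 37.8341 mg/L
AUC = C0/ke = 37.8341/0.229
AUC = 165.2 mg*hr/L


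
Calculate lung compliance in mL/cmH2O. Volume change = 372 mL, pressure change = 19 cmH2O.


C = dV / dP
C = 372 / 19
C = 19.58 mL/cmH2O


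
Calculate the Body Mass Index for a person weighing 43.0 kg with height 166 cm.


BMI = weight / height^2
height = 166 cm = 1.66 m
BMI = 43.0 / 1.66^2
BMI = 15.6 kg/m^2


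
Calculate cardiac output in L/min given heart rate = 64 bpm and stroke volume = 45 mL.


CO = HR * SV
CO = 64 * 45 / 1000
CO = 2.88 L/min


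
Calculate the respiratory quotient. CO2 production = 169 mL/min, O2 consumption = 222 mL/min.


RQ = VCO2 / VO2
RQ = 169 / 222
RQ = 0.7613


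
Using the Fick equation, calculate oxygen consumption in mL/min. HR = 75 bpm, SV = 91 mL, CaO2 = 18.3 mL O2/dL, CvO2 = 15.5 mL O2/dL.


CO = HR*SV = 75*91/1000 = 6.825 L/min
a-v O2 diff = 18.3 - 15.5 = 2.8 mL/dL
VO2 = CO * (CaO2-CvO2) * 10 dL/L
VO2 = 6.825 * 2.8 * 10
VO2 = 191.1 mL/min


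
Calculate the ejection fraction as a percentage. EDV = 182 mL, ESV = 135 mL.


SV = EDV - ESV = 182 - 135 = 47 mL
EF = SV/EDV * 100 = 47/182 * 100
EF = 25.82%


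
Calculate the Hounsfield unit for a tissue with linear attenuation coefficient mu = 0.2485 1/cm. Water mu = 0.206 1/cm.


HU = ((mu_tissue - mu_water) / mu_water) * 1000
HU = ((0.2485 - 0.206) / 0.206) * 1000
HU = 206.3


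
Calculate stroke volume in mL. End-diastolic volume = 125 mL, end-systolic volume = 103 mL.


SV = EDV - ESV
SV = 125 - 103
SV = 22 mL


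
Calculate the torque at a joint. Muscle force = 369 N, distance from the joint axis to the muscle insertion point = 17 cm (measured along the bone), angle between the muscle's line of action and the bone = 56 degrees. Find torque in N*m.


Torque = F * d * sin(theta)   (moment arm = d*sin(theta))
d = 17 cm = 0.17 m
Torque = 369 * 0.17 * sin(56)
Torque = 52.01 N*m


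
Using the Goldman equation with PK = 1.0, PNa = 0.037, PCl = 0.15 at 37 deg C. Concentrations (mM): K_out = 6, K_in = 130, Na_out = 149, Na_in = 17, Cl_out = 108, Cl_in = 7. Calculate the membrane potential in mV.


Vm = (RT/F)*ln((PK*Ko + PNa*Nao + PCl*Cli)/(PK*Ki + PNa*Nai + PCl*Clo))
Numer = 12.563, Denom = 146.829
Vm = -65.7 mV


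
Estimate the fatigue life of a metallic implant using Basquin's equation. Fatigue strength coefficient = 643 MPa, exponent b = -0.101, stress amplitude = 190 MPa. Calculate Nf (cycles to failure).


sigma_a = sigma_f' * (2Nf)^b
2Nf = (sigma_a/sigma_f')^(1/b)
2Nf = (190/643)^(1/-0.101)
2Nf = 174643.41
Nf = 8.732e+04


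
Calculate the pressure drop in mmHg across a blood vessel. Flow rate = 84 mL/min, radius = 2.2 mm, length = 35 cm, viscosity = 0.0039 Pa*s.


dP = 8*mu*L*Q / (pi*r^4)
Q = 84 mL/min = 1.4e-06 m^3/s
dP = 207.735 Pa = 207.735 / 133.322 mmHg = 1.558 mmHg


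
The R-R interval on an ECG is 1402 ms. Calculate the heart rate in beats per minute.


HR = 60 / RR_interval(s)
RR = 1402 ms = 1.402 s
HR = 60 / 1.402 = 42.8 bpm


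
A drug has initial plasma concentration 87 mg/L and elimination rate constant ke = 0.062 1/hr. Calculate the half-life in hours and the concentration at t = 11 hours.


t_half = ln(2) / ke = 0.693147 / 0.062 = 11.18 hr
C(t) = C0 * exp(-ke*t) = 87 * exp(-0.062*11)
C(11) = 43.99 mg/L


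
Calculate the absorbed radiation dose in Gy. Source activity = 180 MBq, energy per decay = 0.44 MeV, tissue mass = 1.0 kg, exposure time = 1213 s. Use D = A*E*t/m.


A = 180 MBq = 1.8000e+08 Bq
E = 0.44 MeV = 7.0488e-14 J
D = A*E*t/m = 1.8000e+08*7.0488e-14*1213/1.0
D = 0.01539 Gy


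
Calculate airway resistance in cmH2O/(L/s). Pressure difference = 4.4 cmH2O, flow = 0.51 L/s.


R = dP / flow
R = 4.4 / 0.51
R = 8.627 cmH2O/(L/s)


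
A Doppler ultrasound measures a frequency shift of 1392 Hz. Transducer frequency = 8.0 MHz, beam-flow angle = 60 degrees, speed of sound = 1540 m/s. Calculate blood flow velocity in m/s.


v = fd * c / (2 * f0 * cos(theta))
v = 1392 * 1540 / (2 * 8.0000e+06 * cos(60))
v = 0.268 m/s


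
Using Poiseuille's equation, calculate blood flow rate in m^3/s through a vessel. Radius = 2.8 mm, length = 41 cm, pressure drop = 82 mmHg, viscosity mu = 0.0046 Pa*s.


Q = pi*r^4*dP / (8*mu*L)
r = 0.0028 m, L = 0.41 m
dP = 82 mmHg = 10932.404 Pa
Q = 1.3992e-04 m^3/s


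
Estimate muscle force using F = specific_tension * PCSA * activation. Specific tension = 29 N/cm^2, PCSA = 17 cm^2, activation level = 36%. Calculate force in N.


F = sigma * PCSA * activation
F = 29 * 17 * 0.36
F = 177.5 N


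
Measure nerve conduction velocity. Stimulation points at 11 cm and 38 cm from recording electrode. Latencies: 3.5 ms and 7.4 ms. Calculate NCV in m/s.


Distance = (38 - 11) / 100 = 0.27 m
dt = (7.4 - 3.5) / 1000 = 0.0039 s
NCV = dist / dt = 69.23 m/s


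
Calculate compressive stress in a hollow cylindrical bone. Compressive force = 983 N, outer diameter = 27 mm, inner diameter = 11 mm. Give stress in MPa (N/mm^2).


A = pi*(r_o^2 - r_i^2)
r_o = 13.5 mm, r_i = 5.5 mm
A = 477.522 mm^2
sigma = F/A = 983 / 477.522
sigma = 2.059 MPa


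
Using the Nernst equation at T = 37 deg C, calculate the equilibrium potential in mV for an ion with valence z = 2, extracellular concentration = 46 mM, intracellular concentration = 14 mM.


E = (RT/(zF)) * ln(C_out/C_in)
T = 37 + 273.15 = 310.15 K
E = (8.314 * 310.15 / (2 * 96485)) * ln(46/14)
E = 15.9 mV


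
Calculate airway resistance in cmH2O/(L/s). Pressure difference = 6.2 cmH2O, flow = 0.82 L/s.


R = dP / flow
R = 6.2 / 0.82
R = 7.561 cmH2O/(L/s)


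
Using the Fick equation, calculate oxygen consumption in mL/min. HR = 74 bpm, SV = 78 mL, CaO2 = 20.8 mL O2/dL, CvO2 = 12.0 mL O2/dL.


CO = HR*SV = 74*78/1000 = 5.772 L/min
a-v O2 diff = 20.8 - 12.0 = 8.8 mL/dL
VO2 = CO * (CaO2-CvO2) * 10 dL/L
VO2 = 5.772 * 8.8 * 10
VO2 = 507.9 mL/min


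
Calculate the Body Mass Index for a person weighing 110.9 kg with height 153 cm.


BMI = weight / height^2
height = 153 cm = 1.53 m
BMI = 110.9 / 1.53^2
BMI = 47.37 kg/m^2


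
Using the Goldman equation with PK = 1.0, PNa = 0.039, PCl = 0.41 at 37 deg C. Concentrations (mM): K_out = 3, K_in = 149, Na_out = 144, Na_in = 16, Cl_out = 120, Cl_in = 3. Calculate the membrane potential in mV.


Vm = (RT/F)*ln((PK*Ko + PNa*Nao + PCl*Cli)/(PK*Ki + PNa*Nai + PCl*Clo))
Numer = 9.846, Denom = 198.824
Vm = -80.32 mV


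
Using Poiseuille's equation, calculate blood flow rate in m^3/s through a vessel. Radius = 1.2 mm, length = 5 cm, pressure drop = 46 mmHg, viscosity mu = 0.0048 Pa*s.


Q = pi*r^4*dP / (8*mu*L)
r = 0.0012 m, L = 0.05 m
dP = 46 mmHg = 6132.812 Pa
Q = 2.0808e-05 m^3/s


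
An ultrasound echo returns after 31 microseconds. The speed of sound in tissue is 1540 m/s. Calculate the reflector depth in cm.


depth = c * t / 2
t = 31 us = 3.1000e-05 s
depth = 1540 * 3.1000e-05 / 2
depth = 0.02387 m = 2.387 cm


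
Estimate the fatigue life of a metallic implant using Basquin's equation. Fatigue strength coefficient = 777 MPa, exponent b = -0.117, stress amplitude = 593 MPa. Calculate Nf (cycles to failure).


sigma_a = sigma_f' * (2Nf)^b
2Nf = (sigma_a/sigma_f')^(1/b)
2Nf = (593/777)^(1/-0.117)
2Nf = 10.072354
Nf = 5.036


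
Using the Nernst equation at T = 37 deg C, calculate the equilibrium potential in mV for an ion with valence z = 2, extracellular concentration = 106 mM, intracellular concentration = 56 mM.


E = (RT/(zF)) * ln(C_out/C_in)
T = 37 + 273.15 = 310.15 K
E = (8.314 * 310.15 / (2 * 96485)) * ln(106/56)
E = 8.527 mV


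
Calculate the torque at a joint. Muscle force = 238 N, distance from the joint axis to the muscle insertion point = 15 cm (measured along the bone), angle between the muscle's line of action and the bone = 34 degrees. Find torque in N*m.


Torque = F * d * sin(theta)   (moment arm = d*sin(theta))
d = 15 cm = 0.15 m
Torque = 238 * 0.15 * sin(34)
Torque = 19.96 N*m


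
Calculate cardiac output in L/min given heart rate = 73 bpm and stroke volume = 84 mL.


CO = HR * SV
CO = 73 * 84 / 1000
CO = 6.132 L/min


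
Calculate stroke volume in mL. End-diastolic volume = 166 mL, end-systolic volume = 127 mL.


SV = EDV - ESV
SV = 166 - 127
SV = 39 mL


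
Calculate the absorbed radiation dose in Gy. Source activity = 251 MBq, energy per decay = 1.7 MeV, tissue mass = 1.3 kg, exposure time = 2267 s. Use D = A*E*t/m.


A = 251 MBq = 2.5100e+08 Bq
E = 1.7 MeV = 2.7234e-13 J
D = A*E*t/m = 2.5100e+08*2.7234e-13*2267/1.3
D = 0.1192 Gy


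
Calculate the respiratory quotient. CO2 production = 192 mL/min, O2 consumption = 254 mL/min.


RQ = VCO2 / VO2
RQ = 192 / 254
RQ = 0.7559


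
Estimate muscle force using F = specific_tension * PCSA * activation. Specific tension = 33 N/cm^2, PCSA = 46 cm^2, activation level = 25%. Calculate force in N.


F = sigma * PCSA * activation
F = 33 * 46 * 0.25
F = 379.5 N


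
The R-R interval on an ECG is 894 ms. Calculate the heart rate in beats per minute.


HR = 60 / RR_interval(s)
RR = 894 ms = 0.894 s
HR = 60 / 0.894 = 67.11 bpm


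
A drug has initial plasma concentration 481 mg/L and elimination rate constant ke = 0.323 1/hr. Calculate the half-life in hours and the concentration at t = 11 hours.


t_half = ln(2) / ke = 0.693147 / 0.323 = 2.146 hr
C(t) = C0 * exp(-ke*t) = 481 * exp(-0.323*11)
C(11) = 13.78 mg/L


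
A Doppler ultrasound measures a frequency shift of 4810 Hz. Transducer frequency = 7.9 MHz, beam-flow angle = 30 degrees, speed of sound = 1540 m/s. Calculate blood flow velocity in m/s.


v = fd * c / (2 * f0 * cos(theta))
v = 4810 * 1540 / (2 * 7.9000e+06 * cos(30))
v = 0.5413 m/s


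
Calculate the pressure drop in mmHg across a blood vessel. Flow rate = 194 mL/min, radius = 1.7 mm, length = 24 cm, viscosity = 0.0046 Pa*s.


dP = 8*mu*L*Q / (pi*r^4)
Q = 194 mL/min = 3.23333e-06 m^3/s
dP = 1088.34 Pa = 1088.34 / 133.322 mmHg = 8.163 mmHg


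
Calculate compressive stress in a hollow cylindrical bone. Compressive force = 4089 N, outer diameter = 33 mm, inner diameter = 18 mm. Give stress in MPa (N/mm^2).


A = pi*(r_o^2 - r_i^2)
r_o = 16.5 mm, r_i = 9 mm
A = 600.83 mm^2
sigma = F/A = 4089 / 600.83
sigma = 6.806 MPa


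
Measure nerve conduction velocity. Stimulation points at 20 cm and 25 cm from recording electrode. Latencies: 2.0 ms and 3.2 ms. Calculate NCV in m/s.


Distance = (25 - 20) / 100 = 0.05 m
dt = (3.2 - 2.0) / 1000 = 0.0012 s
NCV = dist / dt = 41.67 m/s


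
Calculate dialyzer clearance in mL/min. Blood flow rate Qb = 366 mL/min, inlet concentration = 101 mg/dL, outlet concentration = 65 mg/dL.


K = Qb * (Cb_in - Cb_out) / Cb_in
K = 366 * (101 - 65) / 101
K = 130.5 mL/min


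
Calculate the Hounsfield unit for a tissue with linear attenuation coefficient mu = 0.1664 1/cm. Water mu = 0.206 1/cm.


HU = ((mu_tissue - mu_water) / mu_water) * 1000
HU = ((0.1664 - 0.206) / 0.206) * 1000
HU = -192.2


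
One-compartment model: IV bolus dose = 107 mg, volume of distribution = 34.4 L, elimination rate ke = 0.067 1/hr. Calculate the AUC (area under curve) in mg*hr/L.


C0 = Dose/Vd = 107/34.4 = 3.11047 mg/L
AUC = C0/ke = 3.11047/0.067
AUC = 46.42 mg*hr/L


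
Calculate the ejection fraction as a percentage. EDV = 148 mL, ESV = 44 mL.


SV = EDV - ESV = 148 - 44 = 104 mL
EF = SV/EDV * 100 = 104/148 * 100
EF = 70.27%


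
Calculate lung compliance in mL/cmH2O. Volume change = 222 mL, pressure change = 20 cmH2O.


C = dV / dP
C = 222 / 20
C = 11.1 mL/cmH2O


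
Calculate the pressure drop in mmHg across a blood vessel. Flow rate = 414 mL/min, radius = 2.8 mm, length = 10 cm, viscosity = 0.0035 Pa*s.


dP = 8*mu*L*Q / (pi*r^4)
Q = 414 mL/min = 6.9e-06 m^3/s
dP = 100.052 Pa = 100.052 / 133.322 mmHg = 0.7505 mmHg


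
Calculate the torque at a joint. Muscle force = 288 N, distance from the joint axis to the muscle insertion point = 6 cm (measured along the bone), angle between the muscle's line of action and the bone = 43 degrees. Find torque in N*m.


Torque = F * d * sin(theta)   (moment arm = d*sin(theta))
d = 6 cm = 0.06 m
Torque = 288 * 0.06 * sin(43)
Torque = 11.78 N*m


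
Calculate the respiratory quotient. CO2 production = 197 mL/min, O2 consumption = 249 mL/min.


RQ = VCO2 / VO2
RQ = 197 / 249
RQ = 0.7912


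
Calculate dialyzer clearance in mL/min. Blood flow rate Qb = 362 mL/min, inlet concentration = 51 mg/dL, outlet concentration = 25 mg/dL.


K = Qb * (Cb_in - Cb_out) / Cb_in
K = 362 * (51 - 25) / 51
K = 184.5 mL/min


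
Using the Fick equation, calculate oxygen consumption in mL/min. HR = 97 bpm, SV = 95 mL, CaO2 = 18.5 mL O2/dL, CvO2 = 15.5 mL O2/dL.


CO = HR*SV = 97*95/1000 = 9.215 L/min
a-v O2 diff = 18.5 - 15.5 = 3 mL/dL
VO2 = CO * (CaO2-CvO2) * 10 dL/L
VO2 = 9.215 * 3 * 10
VO2 = 276.4 mL/min


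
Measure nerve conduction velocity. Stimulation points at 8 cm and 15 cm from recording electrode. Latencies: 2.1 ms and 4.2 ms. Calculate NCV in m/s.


Distance = (15 - 8) / 100 = 0.07 m
dt = (4.2 - 2.1) / 1000 = 0.0021 s
NCV = dist / dt = 33.33 m/s


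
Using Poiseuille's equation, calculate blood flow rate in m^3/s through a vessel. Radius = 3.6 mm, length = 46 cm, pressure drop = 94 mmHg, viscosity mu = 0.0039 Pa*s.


Q = pi*r^4*dP / (8*mu*L)
r = 0.0036 m, L = 0.46 m
dP = 94 mmHg = 12532.268 Pa
Q = 4.6076e-04 m^3/s


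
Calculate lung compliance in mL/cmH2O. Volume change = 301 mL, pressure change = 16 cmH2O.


C = dV / dP
C = 301 / 16
C = 18.81 mL/cmH2O


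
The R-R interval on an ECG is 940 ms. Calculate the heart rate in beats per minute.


HR = 60 / RR_interval(s)
RR = 940 ms = 0.94 s
HR = 60 / 0.94 = 63.83 bpm


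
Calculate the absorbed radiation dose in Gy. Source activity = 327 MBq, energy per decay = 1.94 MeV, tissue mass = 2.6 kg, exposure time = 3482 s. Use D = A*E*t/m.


A = 327 MBq = 3.2700e+08 Bq
E = 1.94 MeV = 3.10788e-13 J
D = A*E*t/m = 3.2700e+08*3.10788e-13*3482/2.6
D = 0.1361 Gy


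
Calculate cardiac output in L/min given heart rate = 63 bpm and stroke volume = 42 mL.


CO = HR * SV
CO = 63 * 42 / 1000
CO = 2.646 L/min


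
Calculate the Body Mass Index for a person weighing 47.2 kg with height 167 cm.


BMI = weight / height^2
height = 167 cm = 1.67 m
BMI = 47.2 / 1.67^2
BMI = 16.92 kg/m^2


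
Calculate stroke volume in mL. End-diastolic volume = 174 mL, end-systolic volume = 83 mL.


SV = EDV - ESV
SV = 174 - 83
SV = 91 mL


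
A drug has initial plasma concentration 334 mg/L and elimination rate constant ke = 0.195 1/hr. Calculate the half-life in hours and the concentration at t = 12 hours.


t_half = ln(2) / ke = 0.693147 / 0.195 = 3.555 hr
C(t) = C0 * exp(-ke*t) = 334 * exp(-0.195*12)
C(12) = 32.17 mg/L


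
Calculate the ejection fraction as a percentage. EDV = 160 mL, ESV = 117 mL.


SV = EDV - ESV = 160 - 117 = 43 mL
EF = SV/EDV * 100 = 43/160 * 100
EF = 26.88%


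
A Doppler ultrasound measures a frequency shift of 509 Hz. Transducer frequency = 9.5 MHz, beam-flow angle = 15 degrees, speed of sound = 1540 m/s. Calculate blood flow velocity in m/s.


v = fd * c / (2 * f0 * cos(theta))
v = 509 * 1540 / (2 * 9.5000e+06 * cos(15))
v = 0.04271 m/s


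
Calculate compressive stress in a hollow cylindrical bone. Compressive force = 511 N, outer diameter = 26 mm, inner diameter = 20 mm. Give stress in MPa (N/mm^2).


A = pi*(r_o^2 - r_i^2)
r_o = 13 mm, r_i = 10 mm
A = 216.77 mm^2
sigma = F/A = 511 / 216.77
sigma = 2.357 MPa


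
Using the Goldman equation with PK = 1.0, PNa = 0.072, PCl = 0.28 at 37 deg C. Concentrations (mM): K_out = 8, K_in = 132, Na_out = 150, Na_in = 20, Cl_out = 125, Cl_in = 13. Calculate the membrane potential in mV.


Vm = (RT/F)*ln((PK*Ko + PNa*Nao + PCl*Cli)/(PK*Ki + PNa*Nai + PCl*Clo))
Numer = 22.44, Denom = 168.44
Vm = -53.87 mV


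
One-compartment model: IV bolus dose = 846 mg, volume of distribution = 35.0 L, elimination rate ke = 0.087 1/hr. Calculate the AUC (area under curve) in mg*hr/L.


C0 = Dose/Vd = 846/35.0 = 24.1714 mg/L
AUC = C0/ke = 24.1714/0.087
AUC = 277.8 mg*hr/L


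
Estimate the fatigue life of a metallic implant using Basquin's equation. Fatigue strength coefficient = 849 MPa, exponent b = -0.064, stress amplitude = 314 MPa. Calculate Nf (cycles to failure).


sigma_a = sigma_f' * (2Nf)^b
2Nf = (sigma_a/sigma_f')^(1/b)
2Nf = (314/849)^(1/-0.064)
2Nf = 5618972.5
Nf = 2.8095e+06


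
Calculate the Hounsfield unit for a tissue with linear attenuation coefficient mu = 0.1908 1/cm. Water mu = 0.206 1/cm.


HU = ((mu_tissue - mu_water) / mu_water) * 1000
HU = ((0.1908 - 0.206) / 0.206) * 1000
HU = -73.79


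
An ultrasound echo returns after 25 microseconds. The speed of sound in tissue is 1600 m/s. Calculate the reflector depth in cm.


depth = c * t / 2
t = 25 us = 2.5000e-05 s
depth = 1600 * 2.5000e-05 / 2
depth = 0.02 m = 2 cm


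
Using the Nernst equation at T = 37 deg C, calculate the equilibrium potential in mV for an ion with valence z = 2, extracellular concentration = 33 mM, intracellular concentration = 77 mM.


E = (RT/(zF)) * ln(C_out/C_in)
T = 37 + 273.15 = 310.15 K
E = (8.314 * 310.15 / (2 * 96485)) * ln(33/77)
E = -11.32 mV


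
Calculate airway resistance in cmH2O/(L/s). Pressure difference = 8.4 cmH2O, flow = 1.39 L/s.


R = dP / flow
R = 8.4 / 1.39
R = 6.043 cmH2O/(L/s)


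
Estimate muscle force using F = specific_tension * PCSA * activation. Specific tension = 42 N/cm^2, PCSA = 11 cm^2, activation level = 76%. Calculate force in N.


F = sigma * PCSA * activation
F = 42 * 11 * 0.76
F = 351.1 N


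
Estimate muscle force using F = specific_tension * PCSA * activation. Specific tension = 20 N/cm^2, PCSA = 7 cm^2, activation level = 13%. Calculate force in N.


F = sigma * PCSA * activation
F = 20 * 7 * 0.13
F = 18.2 N


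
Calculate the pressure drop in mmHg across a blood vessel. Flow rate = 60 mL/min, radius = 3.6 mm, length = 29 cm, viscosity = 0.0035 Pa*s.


dP = 8*mu*L*Q / (pi*r^4)
Q = 60 mL/min = 1e-06 m^3/s
dP = 15.3885 Pa = 15.3885 / 133.322 mmHg = 0.1154 mmHg


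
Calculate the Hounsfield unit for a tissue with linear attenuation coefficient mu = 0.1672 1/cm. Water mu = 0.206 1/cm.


HU = ((mu_tissue - mu_water) / mu_water) * 1000
HU = ((0.1672 - 0.206) / 0.206) * 1000
HU = -188.3


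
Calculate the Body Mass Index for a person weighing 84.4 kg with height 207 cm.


BMI = weight / height^2
height = 207 cm = 2.07 m
BMI = 84.4 / 2.07^2
BMI = 19.7 kg/m^2


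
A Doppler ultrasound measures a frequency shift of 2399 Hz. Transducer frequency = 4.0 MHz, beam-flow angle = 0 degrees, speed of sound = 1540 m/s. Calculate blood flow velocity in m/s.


v = fd * c / (2 * f0 * cos(theta))
v = 2399 * 1540 / (2 * 4.0000e+06 * cos(0))
v = 0.4618 m/s


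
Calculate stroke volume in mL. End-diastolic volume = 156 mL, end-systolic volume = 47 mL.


SV = EDV - ESV
SV = 156 - 47
SV = 109 mL


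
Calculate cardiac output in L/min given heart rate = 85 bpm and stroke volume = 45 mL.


CO = HR * SV
CO = 85 * 45 / 1000
CO = 3.825 L/min


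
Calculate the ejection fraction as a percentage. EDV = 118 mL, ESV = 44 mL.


SV = EDV - ESV = 118 - 44 = 74 mL
EF = SV/EDV * 100 = 74/118 * 100
EF = 62.71%


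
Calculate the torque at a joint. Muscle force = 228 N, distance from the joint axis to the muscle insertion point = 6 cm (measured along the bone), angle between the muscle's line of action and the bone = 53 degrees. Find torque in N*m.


Torque = F * d * sin(theta)   (moment arm = d*sin(theta))
d = 6 cm = 0.06 m
Torque = 228 * 0.06 * sin(53)
Torque = 10.93 N*m


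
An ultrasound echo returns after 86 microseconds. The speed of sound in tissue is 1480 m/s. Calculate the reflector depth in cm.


depth = c * t / 2
t = 86 us = 8.6000e-05 s
depth = 1480 * 8.6000e-05 / 2
depth = 0.06364 m = 6.364 cm


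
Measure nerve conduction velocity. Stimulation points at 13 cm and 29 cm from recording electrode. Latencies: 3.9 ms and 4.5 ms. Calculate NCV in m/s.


Distance = (29 - 13) / 100 = 0.16 m
dt = (4.5 - 3.9) / 1000 = 6.0000e-04 s
NCV = dist / dt = 266.7 m/s


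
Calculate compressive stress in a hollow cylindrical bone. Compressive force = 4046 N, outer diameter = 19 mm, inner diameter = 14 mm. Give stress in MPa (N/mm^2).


A = pi*(r_o^2 - r_i^2)
r_o = 9.5 mm, r_i = 7 mm
A = 129.591 mm^2
sigma = F/A = 4046 / 129.591
sigma = 31.22 MPa


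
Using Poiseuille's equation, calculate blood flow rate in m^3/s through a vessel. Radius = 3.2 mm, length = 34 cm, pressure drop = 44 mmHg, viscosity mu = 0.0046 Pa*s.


Q = pi*r^4*dP / (8*mu*L)
r = 0.0032 m, L = 0.34 m
dP = 44 mmHg = 5866.168 Pa
Q = 1.5445e-04 m^3/s


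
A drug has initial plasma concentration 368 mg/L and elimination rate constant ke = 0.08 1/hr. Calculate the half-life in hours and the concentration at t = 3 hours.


t_half = ln(2) / ke = 0.693147 / 0.08 = 8.664 hr
C(t) = C0 * exp(-ke*t) = 368 * exp(-0.08*3)
C(3) = 289.5 mg/L


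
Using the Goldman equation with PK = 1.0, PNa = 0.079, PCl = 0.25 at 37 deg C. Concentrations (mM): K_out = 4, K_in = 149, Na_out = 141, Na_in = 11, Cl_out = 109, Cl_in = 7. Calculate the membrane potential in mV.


Vm = (RT/F)*ln((PK*Ko + PNa*Nao + PCl*Cli)/(PK*Ki + PNa*Nai + PCl*Clo))
Numer = 16.889, Denom = 177.119
Vm = -62.81 mV


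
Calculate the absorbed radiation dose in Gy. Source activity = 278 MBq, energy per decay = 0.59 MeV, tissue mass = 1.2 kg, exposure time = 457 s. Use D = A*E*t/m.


A = 278 MBq = 2.7800e+08 Bq
E = 0.59 MeV = 9.4518e-14 J
D = A*E*t/m = 2.7800e+08*9.4518e-14*457/1.2
D = 0.01001 Gy


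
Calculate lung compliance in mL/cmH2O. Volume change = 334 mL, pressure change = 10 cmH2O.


C = dV / dP
C = 334 / 10
C = 33.4 mL/cmH2O


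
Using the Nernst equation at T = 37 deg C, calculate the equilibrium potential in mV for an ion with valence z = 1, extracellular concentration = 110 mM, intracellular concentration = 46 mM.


E = (RT/(zF)) * ln(C_out/C_in)
T = 37 + 273.15 = 310.15 K
E = (8.314 * 310.15 / (1 * 96485)) * ln(110/46)
E = 23.3 mV


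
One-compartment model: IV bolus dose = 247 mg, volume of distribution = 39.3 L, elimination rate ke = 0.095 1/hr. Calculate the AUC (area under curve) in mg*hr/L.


C0 = Dose/Vd = 247/39.3 = 6.28499 mg/L
AUC = C0/ke = 6.28499/0.095
AUC = 66.16 mg*hr/L


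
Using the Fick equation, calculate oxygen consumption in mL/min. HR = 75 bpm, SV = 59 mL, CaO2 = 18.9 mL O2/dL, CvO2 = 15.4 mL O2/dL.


CO = HR*SV = 75*59/1000 = 4.425 L/min
a-v O2 diff = 18.9 - 15.4 = 3.5 mL/dL
VO2 = CO * (CaO2-CvO2) * 10 dL/L
VO2 = 4.425 * 3.5 * 10
VO2 = 154.9 mL/min


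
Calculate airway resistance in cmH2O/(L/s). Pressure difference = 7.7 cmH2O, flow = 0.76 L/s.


R = dP / flow
R = 7.7 / 0.76
R = 10.13 cmH2O/(L/s)


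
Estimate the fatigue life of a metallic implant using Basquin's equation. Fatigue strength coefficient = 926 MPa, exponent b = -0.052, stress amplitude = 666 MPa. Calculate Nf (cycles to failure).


sigma_a = sigma_f' * (2Nf)^b
2Nf = (sigma_a/sigma_f')^(1/b)
2Nf = (666/926)^(1/-0.052)
2Nf = 565.75702
Nf = 282.9


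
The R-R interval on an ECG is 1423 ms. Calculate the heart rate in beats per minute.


HR = 60 / RR_interval(s)
RR = 1423 ms = 1.423 s
HR = 60 / 1.423 = 42.16 bpm


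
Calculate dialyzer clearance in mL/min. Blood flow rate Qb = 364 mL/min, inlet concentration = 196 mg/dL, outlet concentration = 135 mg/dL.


K = Qb * (Cb_in - Cb_out) / Cb_in
K = 364 * (196 - 135) / 196
K = 113.3 mL/min


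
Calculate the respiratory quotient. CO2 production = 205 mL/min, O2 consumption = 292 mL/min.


RQ = VCO2 / VO2
RQ = 205 / 292
RQ = 0.7021


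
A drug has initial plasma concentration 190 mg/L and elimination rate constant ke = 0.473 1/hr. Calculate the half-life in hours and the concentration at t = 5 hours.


t_half = ln(2) / ke = 0.693147 / 0.473 = 1.465 hr
C(t) = C0 * exp(-ke*t) = 190 * exp(-0.473*5)
C(5) = 17.85 mg/L


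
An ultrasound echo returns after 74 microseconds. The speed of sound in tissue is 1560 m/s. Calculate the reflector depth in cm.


depth = c * t / 2
t = 74 us = 7.4000e-05 s
depth = 1560 * 7.4000e-05 / 2
depth = 0.05772 m = 5.772 cm


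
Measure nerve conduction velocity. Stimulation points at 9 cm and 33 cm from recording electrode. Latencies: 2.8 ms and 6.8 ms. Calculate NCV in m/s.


Distance = (33 - 9) / 100 = 0.24 m
dt = (6.8 - 2.8) / 1000 = 0.004 s
NCV = dist / dt = 60 m/s


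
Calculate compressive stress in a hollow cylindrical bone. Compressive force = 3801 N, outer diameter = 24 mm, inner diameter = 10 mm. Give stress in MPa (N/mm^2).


A = pi*(r_o^2 - r_i^2)
r_o = 12 mm, r_i = 5 mm
A = 373.85 mm^2
sigma = F/A = 3801 / 373.85
sigma = 10.17 MPa


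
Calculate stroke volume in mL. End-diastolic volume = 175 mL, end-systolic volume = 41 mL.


SV = EDV - ESV
SV = 175 - 41
SV = 134 mL


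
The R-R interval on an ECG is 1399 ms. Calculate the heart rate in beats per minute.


HR = 60 / RR_interval(s)
RR = 1399 ms = 1.399 s
HR = 60 / 1.399 = 42.89 bpm


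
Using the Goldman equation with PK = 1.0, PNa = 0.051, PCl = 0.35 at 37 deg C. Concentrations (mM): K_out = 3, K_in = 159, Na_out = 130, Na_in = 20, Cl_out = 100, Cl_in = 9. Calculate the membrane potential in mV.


Vm = (RT/F)*ln((PK*Ko + PNa*Nao + PCl*Cli)/(PK*Ki + PNa*Nai + PCl*Clo))
Numer = 12.78, Denom = 195.02
Vm = -72.83 mV


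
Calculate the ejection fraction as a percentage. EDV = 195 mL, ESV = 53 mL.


SV = EDV - ESV = 195 - 53 = 142 mL
EF = SV/EDV * 100 = 142/195 * 100
EF = 72.82%


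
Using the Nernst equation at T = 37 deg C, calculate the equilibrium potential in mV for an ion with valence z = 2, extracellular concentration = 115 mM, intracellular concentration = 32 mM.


E = (RT/(zF)) * ln(C_out/C_in)
T = 37 + 273.15 = 310.15 K
E = (8.314 * 310.15 / (2 * 96485)) * ln(115/32)
E = 17.09 mV


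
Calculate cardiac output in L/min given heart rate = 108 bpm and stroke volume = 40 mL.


CO = HR * SV
CO = 108 * 40 / 1000
CO = 4.32 L/min


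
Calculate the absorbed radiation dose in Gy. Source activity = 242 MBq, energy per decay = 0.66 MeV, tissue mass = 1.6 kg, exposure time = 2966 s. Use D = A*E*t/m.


A = 242 MBq = 2.4200e+08 Bq
E = 0.66 MeV = 1.05732e-13 J
D = A*E*t/m = 2.4200e+08*1.05732e-13*2966/1.6
D = 0.04743 Gy


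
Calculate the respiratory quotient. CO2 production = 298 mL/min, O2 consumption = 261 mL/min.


RQ = VCO2 / VO2
RQ = 298 / 261
RQ = 1.142


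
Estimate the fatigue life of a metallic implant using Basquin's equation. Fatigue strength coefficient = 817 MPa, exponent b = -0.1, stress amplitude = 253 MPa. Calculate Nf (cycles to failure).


sigma_a = sigma_f' * (2Nf)^b
2Nf = (sigma_a/sigma_f')^(1/b)
2Nf = (253/817)^(1/-0.1)
2Nf = 123314.84
Nf = 6.166e+04


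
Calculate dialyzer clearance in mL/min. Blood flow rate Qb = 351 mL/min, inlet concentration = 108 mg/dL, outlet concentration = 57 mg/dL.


K = Qb * (Cb_in - Cb_out) / Cb_in
K = 351 * (108 - 57) / 108
K = 165.8 mL/min


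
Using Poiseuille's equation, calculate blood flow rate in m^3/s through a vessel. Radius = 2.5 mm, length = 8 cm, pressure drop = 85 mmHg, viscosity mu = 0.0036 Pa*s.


Q = pi*r^4*dP / (8*mu*L)
r = 0.0025 m, L = 0.08 m
dP = 85 mmHg = 11332.37 Pa
Q = 6.0360e-04 m^3/s


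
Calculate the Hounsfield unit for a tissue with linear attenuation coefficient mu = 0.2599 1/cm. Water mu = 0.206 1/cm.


HU = ((mu_tissue - mu_water) / mu_water) * 1000
HU = ((0.2599 - 0.206) / 0.206) * 1000
HU = 261.7


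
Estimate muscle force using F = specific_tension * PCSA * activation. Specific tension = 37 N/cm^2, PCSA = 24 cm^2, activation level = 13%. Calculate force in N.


F = sigma * PCSA * activation
F = 37 * 24 * 0.13
F = 115.4 N
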